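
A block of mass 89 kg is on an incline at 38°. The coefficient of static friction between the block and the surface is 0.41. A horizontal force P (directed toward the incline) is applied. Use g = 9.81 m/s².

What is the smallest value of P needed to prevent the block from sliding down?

P_min ≈ 246 N

The block tends to slide down (tan θ > μ_s), so at the point of impending slip friction acts up-slope at its limit: f = μ_s N.
Perpendicular to the incline: N = m g cos θ + P sin θ.
Along the incline: P cos θ + μ_s N = m g sin θ, i.e. P cos θ + μ_s (m g cos θ + P sin θ) = m g sin θ.
Solving, P (cos θ + μ_s sin θ) = m g (sin θ − μ_s cos θ), so P = 873×0.2926/1.04 = 246 N.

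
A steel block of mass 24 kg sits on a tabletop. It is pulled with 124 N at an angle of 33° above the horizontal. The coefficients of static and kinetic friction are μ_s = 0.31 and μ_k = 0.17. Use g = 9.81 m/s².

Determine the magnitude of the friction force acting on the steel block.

The vertical component of P reduces the normal force: N = m g − P sin α = 235.4 − 67.54 = 167.9 N.
Horizontally, friction must balance P cos α = 104 N.
The static-friction limit is μ_s N = 52.05 N.
104 > 52.05 N → the steel block slides; f = μ_k N = 0.17×167.9 = 28.5 N.

f ≈ 28.5 N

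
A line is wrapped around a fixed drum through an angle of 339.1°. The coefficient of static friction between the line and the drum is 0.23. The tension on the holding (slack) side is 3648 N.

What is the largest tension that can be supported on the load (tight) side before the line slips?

At impending slip the capstan equation gives T₂/T₁ = e^{μβ} with β in radians.
β = 339.1° × π/180 = 5.918 rad.
e^{μβ} = e^{0.23×5.918} = 3.901.
T₂ = T₁ · e^{μβ} = 3648 × 3.901 = 14200 N.

T_max ≈ 14200 N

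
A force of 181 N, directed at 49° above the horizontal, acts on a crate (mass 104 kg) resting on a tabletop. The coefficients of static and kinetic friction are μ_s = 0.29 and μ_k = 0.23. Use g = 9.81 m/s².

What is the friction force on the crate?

f ≈ 119 N

The vertical component of P reduces the normal force: N = m g − P sin α = 1020 − 136.6 = 883.6 N.
The horizontal driving force is P cos α = 118.7 N, so equilibrium needs friction f = 118.7 N.
The static-friction limit is μ_s N = 256.3 N.
118.7 ≤ 256.3 N → static; friction equals the required 119 N.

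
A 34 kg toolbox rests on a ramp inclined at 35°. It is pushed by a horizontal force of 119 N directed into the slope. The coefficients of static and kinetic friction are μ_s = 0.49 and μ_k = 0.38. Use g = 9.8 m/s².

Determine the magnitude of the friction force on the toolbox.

Resolve perpendicular to the incline: N = m g cos θ + P sin θ = 34×9.8×cos 35° + 119×sin 35° = 341.2 N.
Along the incline, the net driving force (taking up-slope positive) is P cos θ − m g sin θ = 97.48 − 191.1 = -93.64 N, so equilibrium requires friction f = 93.64 N (up-slope).
Maximum static friction: μ_s N = 0.49 × 341.2 = 167.2 N.
Since 93.64 N is within the 167.2 N limit, the toolbox stays put and friction is exactly 93.6 N.

f ≈ 93.6 N (up the incline)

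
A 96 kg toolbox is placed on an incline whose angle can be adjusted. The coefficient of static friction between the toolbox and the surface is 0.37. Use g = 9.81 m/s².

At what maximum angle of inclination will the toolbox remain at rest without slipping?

θ_max ≈ 20.3°

At the slip threshold, m g sin θ = μ_s · m g cos θ, so tan θ = μ_s.
θ_max = arctan(0.37) = 20.3°.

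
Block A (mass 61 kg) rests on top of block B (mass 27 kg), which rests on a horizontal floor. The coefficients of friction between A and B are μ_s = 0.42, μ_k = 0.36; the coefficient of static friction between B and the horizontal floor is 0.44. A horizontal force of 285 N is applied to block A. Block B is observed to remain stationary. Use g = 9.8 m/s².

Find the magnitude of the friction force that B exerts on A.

f ≈ 215 N

Normal force at the A–B interface: N₁ = m_A g = 597.8 N.
So the A–B interface can sustain at most μ_s N₁ = 251.1 N of static friction.
P = 285 N exceeds that limit, so A slips over B and the interface friction becomes kinetic: f₁ = μ_k N₁ = 0.36×597.8 = 215 N.
B experiences an equal 215 N forward from A (third law). B is in equilibrium, so the floor supplies f₂ = 215 N of static friction (limit μ_s(m_A+m_B)g = 379.5 N, not exceeded).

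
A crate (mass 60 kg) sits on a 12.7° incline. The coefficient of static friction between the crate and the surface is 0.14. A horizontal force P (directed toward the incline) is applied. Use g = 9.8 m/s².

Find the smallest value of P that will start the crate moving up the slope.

At impending motion up the slope, friction acts down-slope at its limit: f = μ_s N.
Perpendicular to the incline: N = m g cos θ + P sin θ.
Along the incline: P cos θ = m g sin θ + μ_s N = m g sin θ + μ_s (m g cos θ + P sin θ).
Solving, P (cos θ − μ_s sin θ) = m g (sin θ + μ_s cos θ), so P = 60×9.8×(sin 12.7° + 0.14 cos 12.7°)/(cos 12.7° − 0.14 sin 12.7°) = 588×0.3564/0.9448 = 222 N.

P ≈ 222 N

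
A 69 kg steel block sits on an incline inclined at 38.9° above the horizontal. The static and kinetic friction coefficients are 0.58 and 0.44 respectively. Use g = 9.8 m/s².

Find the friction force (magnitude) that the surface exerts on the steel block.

Perpendicular to the surface, N = m g cos θ = 69·9.8·cos 38.9° = 526.2 N.
Along the slope the weight component is m g sin θ = 424.6 N; friction must supply exactly this, acting up-slope.
The static-friction ceiling is μ_s N = 0.58 × 526.2 = 305.2 N.
Since |424.6| > 305.2 N, static friction cannot hold it; the steel block slides down the incline and kinetic friction applies: f = μ_k N = 0.44 × 526.2 = 232 N.

f ≈ 232 N (up the incline)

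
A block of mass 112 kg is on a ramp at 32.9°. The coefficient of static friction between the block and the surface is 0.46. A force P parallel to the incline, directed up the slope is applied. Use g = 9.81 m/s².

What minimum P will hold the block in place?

P_min ≈ 172 N

The block tends to slide down (tan θ > μ_s), so at the point of impending slip friction acts up-slope at its limit: f = μ_s N.
P is parallel to the surface, so N = m g cos θ = 923 N.
Along the incline: P + μ_s N = m g sin θ, so P = 597 − 0.46×923 = 172 N.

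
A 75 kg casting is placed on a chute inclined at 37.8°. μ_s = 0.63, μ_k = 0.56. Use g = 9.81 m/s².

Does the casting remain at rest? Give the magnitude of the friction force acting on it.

f ≈ 326 N

N = m g cos θ = 581 N.
Down-slope weight component: m g sin θ = 451 N.
μ_s N = 366 N.
451 > 366 N, so it slides; kinetic friction f = μ_k N = 0.56×581 = 326 N.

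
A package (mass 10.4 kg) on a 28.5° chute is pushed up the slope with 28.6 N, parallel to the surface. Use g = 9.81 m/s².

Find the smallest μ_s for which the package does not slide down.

N = m g cos θ = 89.66 N.
Friction must make up the shortfall along the incline: f = m g sin θ − P = 48.68 − 28.6 = 20.08 N.
At the threshold f = μ_s N, so μ_s,min = 20.08/89.66 = 0.224.

μ_s,min ≈ 0.224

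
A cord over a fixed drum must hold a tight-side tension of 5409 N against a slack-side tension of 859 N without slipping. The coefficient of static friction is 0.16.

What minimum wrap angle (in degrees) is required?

T₂/T₁ = e^{μβ} → β = ln(T₂/T₁)/μ.
β = ln(5409/859)/0.16 = 1.84/0.16 = 11.5 rad.
In degrees: β = 11.5 × 180/π = 659°.

β_min ≈ 659°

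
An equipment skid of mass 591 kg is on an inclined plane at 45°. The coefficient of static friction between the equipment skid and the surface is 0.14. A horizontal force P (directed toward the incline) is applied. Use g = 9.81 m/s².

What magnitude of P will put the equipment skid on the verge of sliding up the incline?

At impending motion up the slope, friction acts down-slope at its limit: f = μ_s N.
Perpendicular to the incline: N = m g cos θ + P sin θ.
Along the incline: P cos θ = m g sin θ + μ_s N = m g sin θ + μ_s (m g cos θ + P sin θ).
Solving, P (cos θ − μ_s sin θ) = m g (sin θ + μ_s cos θ), so P = 591×9.81×(sin 45° + 0.14 cos 45°)/(cos 45° − 0.14 sin 45°) = 5800×0.8061/0.6081 = 7690 N.

P ≈ 7690 N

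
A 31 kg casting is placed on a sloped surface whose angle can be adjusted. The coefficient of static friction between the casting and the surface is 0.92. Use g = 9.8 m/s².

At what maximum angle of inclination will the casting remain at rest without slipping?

θ_max ≈ 42.6°

At the slip threshold, m g sin θ = μ_s · m g cos θ, so tan θ = μ_s.
θ_max = arctan(0.92) = 42.6°.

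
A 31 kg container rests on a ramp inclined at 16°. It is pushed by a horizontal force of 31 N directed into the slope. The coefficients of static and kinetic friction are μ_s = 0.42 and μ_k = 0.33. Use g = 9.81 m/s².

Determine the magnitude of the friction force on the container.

f ≈ 54 N (up the incline)

The horizontal push has a component P sin θ into the surface, so N = m g cos θ + P sin θ = 292.3 + 8.545 = 300.9 N.
Along the incline, the net driving force (taking up-slope positive) is P cos θ − m g sin θ = 29.8 − 83.82 = -54.02 N, so equilibrium requires friction f = 54.02 N (up-slope).
The limit of static friction is μ_s N = 126.4 N.
|f_req| = 54.02 ≤ 126.4 N → the container is in equilibrium; friction equals the required value.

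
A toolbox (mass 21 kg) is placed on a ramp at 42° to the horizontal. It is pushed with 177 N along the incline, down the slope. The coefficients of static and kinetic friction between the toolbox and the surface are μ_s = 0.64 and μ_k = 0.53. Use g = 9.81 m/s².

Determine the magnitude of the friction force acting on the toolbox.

Perpendicular to the surface, N = m g cos θ = 21·9.81·cos 42° = 153.1 N.
Parallel to the incline, ΣF = 0 gives f = m g sin θ + P = 137.8 + 177 = 314.8 N (up-slope positive).
Maximum static friction available: μ_s N = 0.64 × 153.1 = 97.98 N.
Since |314.8| > 97.98 N, static friction cannot hold it; the toolbox slides down the incline and kinetic friction applies: f = μ_k N = 0.53 × 153.1 = 81.1 N.

f ≈ 81.1 N (up the incline)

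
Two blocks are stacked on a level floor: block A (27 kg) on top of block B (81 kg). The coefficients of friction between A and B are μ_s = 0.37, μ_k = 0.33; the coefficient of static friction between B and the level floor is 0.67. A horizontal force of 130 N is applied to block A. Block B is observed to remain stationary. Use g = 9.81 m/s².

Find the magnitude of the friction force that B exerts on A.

f ≈ 87.4 N

The normal force B exerts on A is simply A's weight, N₁ = 264.9 N.
Maximum static friction on A from B: μ_s N₁ = 0.37×264.9 = 98 N.
Since P = 130 N > 98 N, A slides on B; the A–B friction is kinetic: f₁ = μ_k N₁ = 0.33×264.9 = 87.4 N.
B experiences an equal 87.4 N forward from A (third law). B is in equilibrium, so the floor supplies f₂ = 87.4 N of static friction (limit μ_s(m_A+m_B)g = 709.9 N, not exceeded).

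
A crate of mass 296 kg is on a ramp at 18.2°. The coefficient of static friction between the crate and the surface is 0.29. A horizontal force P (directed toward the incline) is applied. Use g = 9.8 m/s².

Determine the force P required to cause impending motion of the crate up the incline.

At impending motion up the slope, friction acts down-slope at its limit: f = μ_s N.
Perpendicular to the incline: N = m g cos θ + P sin θ.
Along the incline: P cos θ = m g sin θ + μ_s N = m g sin θ + μ_s (m g cos θ + P sin θ).
Solving, P (cos θ − μ_s sin θ) = m g (sin θ + μ_s cos θ), so P = 296×9.8×(sin 18.2° + 0.29 cos 18.2°)/(cos 18.2° − 0.29 sin 18.2°) = 2900×0.5878/0.8594 = 1980 N.

P ≈ 1980 N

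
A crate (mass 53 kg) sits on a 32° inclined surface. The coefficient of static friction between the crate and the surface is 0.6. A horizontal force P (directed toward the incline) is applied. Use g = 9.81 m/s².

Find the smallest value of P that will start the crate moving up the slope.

At impending motion up the slope, friction acts down-slope at its limit: f = μ_s N.
Perpendicular to the incline: N = m g cos θ + P sin θ.
Along the incline: P cos θ = m g sin θ + μ_s N = m g sin θ + μ_s (m g cos θ + P sin θ).
Solving, P (cos θ − μ_s sin θ) = m g (sin θ + μ_s cos θ), so P = 53×9.81×(sin 32° + 0.6 cos 32°)/(cos 32° − 0.6 sin 32°) = 520×1.039/0.5301 = 1020 N.

P ≈ 1020 N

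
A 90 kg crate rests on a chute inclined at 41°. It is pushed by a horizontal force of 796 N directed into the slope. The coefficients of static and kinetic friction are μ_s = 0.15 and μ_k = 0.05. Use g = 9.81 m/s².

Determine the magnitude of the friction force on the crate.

Resolve perpendicular to the incline: N = m g cos θ + P sin θ = 90×9.81×cos 41° + 796×sin 41° = 1189 N.
Parallel to the incline: P cos θ − m g sin θ = 600.7 − 579.2 = 21.51 N; the friction needed to balance this is 21.51 N acting down the slope.
Maximum static friction: μ_s N = 0.15 × 1189 = 178.3 N.
|f_req| = 21.51 ≤ 178.3 N → the crate is in equilibrium; friction equals the required value.

f ≈ 21.5 N (down the incline)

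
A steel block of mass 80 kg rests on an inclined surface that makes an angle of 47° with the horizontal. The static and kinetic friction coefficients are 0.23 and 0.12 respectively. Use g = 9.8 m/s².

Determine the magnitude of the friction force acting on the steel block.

Perpendicular to the surface, N = m g cos θ = 80·9.8·cos 47° = 534.7 N.
Along the slope the weight component is m g sin θ = 573.4 N; friction must supply exactly this, acting up-slope.
Static friction can supply at most μ_s N = 123 N.
Since |573.4| > 123 N, static friction cannot hold it; the steel block slides down the incline and kinetic friction applies: f = μ_k N = 0.12 × 534.7 = 64.2 N.

f ≈ 64.2 N (up the incline)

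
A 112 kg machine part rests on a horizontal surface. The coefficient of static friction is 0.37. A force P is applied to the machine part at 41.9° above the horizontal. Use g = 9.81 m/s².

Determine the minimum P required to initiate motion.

P ≈ 410 N

N = m g − P sin α (the pull lifts the machine part).
At impending slip, P cos α = μ_s N = μ_s (m g − P sin α).
Solving: P (cos α + μ_s sin α) = μ_s m g → P = 0.37×1100/(cos 41.9° + 0.37 sin 41.9°) = 407/0.9914 = 410 N.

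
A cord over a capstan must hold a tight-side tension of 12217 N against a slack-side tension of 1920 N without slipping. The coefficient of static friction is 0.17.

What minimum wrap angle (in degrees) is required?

β_min ≈ 624°

T₂/T₁ = e^{μβ} → β = ln(T₂/T₁)/μ.
β = ln(12217/1920)/0.17 = 1.851/0.17 = 10.89 rad.
In degrees: β = 10.89 × 180/π = 624°.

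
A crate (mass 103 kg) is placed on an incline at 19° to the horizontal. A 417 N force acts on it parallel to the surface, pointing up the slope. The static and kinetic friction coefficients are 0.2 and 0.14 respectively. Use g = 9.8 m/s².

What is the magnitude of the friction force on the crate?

f ≈ 88.4 N (down the incline)

The normal reaction is N = m g cos θ = 954.4 N.
Parallel to the incline, ΣF = 0 gives f = m g sin θ − P = 328.6 − 417 = -88.37 N (up-slope positive).
The static-friction ceiling is μ_s N = 0.2 × 954.4 = 190.9 N.
Since |-88.37| ≤ 190.9 N, the crate remains in static equilibrium and friction takes exactly the required value.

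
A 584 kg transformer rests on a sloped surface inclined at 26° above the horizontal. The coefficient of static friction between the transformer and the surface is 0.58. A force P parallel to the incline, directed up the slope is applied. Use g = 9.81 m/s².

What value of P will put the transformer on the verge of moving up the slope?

At impending motion up the slope, friction acts down-slope at its limit: f = μ_s N.
P is parallel to the surface, so N = m g cos θ = 5150 N.
Along the incline: P = m g sin θ + μ_s N = 2510 + 0.58×5150 = 5500 N.

P ≈ 5500 N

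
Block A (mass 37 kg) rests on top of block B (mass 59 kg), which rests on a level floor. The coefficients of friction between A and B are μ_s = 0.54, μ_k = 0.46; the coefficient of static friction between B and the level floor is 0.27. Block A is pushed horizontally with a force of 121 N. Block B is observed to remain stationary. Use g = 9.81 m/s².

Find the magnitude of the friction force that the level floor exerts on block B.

The normal force B exerts on A is simply A's weight, N₁ = 363 N.
Maximum static friction on A from B: μ_s N₁ = 0.54×363 = 196 N.
P = 121 N is within that limit, so A and B move together (both at rest); the A–B friction is simply f₁ = P = 121 N.
B experiences an equal 121 N forward from A (third law). B is in equilibrium, so the floor supplies f₂ = 121 N of static friction (limit μ_s(m_A+m_B)g = 254.3 N, not exceeded).

f ≈ 121 N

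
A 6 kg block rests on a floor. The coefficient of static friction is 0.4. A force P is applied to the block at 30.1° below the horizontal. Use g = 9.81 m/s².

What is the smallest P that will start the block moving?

P ≈ 35.4 N

N = m g + P sin α (the push presses the block into the floor).
At impending slip, P cos α = μ_s N = μ_s (m g + P sin α).
Solving: P (cos α − μ_s sin α) = μ_s m g → P = 0.4×58.9/(cos 30.1° − 0.4 sin 30.1°) = 23.5/0.6645 = 35.4 N.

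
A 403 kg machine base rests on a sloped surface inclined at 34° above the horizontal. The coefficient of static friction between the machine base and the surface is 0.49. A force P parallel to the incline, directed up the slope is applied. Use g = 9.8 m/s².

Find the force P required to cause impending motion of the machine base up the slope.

At impending motion up the slope, friction acts down-slope at its limit: f = μ_s N.
P is parallel to the surface, so N = m g cos θ = 3270 N.
Along the incline: P = m g sin θ + μ_s N = 2210 + 0.49×3270 = 3810 N.

P ≈ 3810 N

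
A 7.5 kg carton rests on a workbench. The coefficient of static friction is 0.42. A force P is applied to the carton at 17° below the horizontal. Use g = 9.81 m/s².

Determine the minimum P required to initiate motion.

P ≈ 37.1 N

N = m g + P sin α (the push presses the carton into the workbench).
At impending slip, P cos α = μ_s N = μ_s (m g + P sin α).
Solving: P (cos α − μ_s sin α) = μ_s m g → P = 0.42×73.6/(cos 17° − 0.42 sin 17°) = 30.9/0.8335 = 37.1 N.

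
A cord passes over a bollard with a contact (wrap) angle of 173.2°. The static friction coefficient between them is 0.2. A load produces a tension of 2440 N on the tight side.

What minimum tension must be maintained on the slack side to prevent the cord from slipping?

T_min ≈ 1330 N

Capstan equation at impending slip: T_tight/T_slack = e^{μβ}.
β = 173.2° = 3.023 rad; e^{μβ} = e^{0.2×3.023} = 1.83.
T_slack = T_tight / e^{μβ} = 2440 / 1.83 = 1330 N.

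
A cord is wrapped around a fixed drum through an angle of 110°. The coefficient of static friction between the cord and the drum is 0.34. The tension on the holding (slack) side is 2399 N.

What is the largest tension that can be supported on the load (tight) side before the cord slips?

T_max ≈ 4610 N

At impending slip the capstan equation gives T₂/T₁ = e^{μβ} with β in radians.
β = 110° × π/180 = 1.92 rad.
e^{μβ} = e^{0.34×1.92} = 1.921.
T₂ = T₁ · e^{μβ} = 2399 × 1.921 = 4610 N.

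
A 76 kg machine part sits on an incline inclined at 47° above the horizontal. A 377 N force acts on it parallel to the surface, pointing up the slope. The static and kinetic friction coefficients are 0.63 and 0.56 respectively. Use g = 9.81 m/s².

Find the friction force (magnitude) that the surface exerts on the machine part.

Normal force: N = m g cos θ = 76 × 9.81 × cos 47° = 508.5 N.
Parallel to the incline, ΣF = 0 gives f = m g sin θ − P = 545.3 − 377 = 168.3 N (up-slope positive).
Maximum static friction available: μ_s N = 0.63 × 508.5 = 320.3 N.
Since |168.3| ≤ 320.3 N, static friction is sufficient; f equals the required value, not μ_s N.

f ≈ 168 N (up the incline)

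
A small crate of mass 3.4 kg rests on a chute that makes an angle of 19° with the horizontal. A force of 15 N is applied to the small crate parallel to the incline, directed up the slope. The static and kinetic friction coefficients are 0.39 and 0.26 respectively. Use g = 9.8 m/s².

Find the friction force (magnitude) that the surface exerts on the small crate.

Perpendicular to the surface, N = m g cos θ = 3.4·9.8·cos 19° = 31.5 N.
The friction needed for equilibrium is m g sin θ − P = 10.85 − 15 = -4.152 N, measured positive up-slope.
The static-friction ceiling is μ_s N = 0.39 × 31.5 = 12.29 N.
Since |-4.152| ≤ 12.29 N, no slip — friction simply equals what equilibrium demands.

f ≈ 4.15 N (down the incline)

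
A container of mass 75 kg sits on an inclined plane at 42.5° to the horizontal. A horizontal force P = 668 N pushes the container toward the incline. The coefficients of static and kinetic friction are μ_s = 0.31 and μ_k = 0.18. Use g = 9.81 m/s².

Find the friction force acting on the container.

The horizontal push has a component P sin θ into the surface, so N = m g cos θ + P sin θ = 542.5 + 451.3 = 993.7 N.
Along the incline, the net driving force (taking up-slope positive) is P cos θ − m g sin θ = 492.5 − 497.1 = -4.564 N, so equilibrium requires friction f = 4.564 N (up-slope).
Maximum static friction: μ_s N = 0.31 × 993.7 = 308.1 N.
|f_req| = 4.564 ≤ 308.1 N → the container is in equilibrium; friction equals the required value.

f ≈ 4.56 N (up the incline)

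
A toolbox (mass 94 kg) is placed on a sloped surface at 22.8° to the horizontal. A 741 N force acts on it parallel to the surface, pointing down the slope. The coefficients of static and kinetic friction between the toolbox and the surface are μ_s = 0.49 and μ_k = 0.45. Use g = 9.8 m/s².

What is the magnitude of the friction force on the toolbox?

f ≈ 382 N (up the incline)

The normal reaction is N = m g cos θ = 849.2 N.
For equilibrium along the incline the friction force must supply f = m g sin θ + P = 357 + 741 = 1098 N (positive meaning up-slope).
Maximum static friction available: μ_s N = 0.49 × 849.2 = 416.1 N.
Since |1098| > 416.1 N, static friction cannot hold it; the toolbox slides down the incline and kinetic friction applies: f = μ_k N = 0.45 × 849.2 = 382 N.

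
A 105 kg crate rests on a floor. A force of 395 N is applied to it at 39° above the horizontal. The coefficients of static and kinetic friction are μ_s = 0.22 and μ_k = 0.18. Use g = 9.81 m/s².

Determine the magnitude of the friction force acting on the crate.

Vertical equilibrium gives N = m g − P sin α = 781.5 N.
For equilibrium, f = P cos α = 395×cos 39° = 307 N.
μ_s N = 0.22 × 781.5 = 171.9 N.
The required friction exceeds μ_s N, so the crate moves and f = μ_k N = 141 N.

f ≈ 141 N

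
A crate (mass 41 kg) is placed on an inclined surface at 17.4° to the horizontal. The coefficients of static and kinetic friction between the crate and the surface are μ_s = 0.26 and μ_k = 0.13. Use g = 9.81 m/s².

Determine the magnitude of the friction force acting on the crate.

f ≈ 49.9 N (up the incline)

Normal force: N = m g cos θ = 41 × 9.81 × cos 17.4° = 383.8 N.
Along the slope the weight component is m g sin θ = 120.3 N; friction must supply exactly this, acting up-slope.
Static friction can supply at most μ_s N = 99.79 N.
Since |120.3| > 99.79 N, static friction cannot hold it; the crate slides down the incline and kinetic friction applies: f = μ_k N = 0.13 × 383.8 = 49.9 N.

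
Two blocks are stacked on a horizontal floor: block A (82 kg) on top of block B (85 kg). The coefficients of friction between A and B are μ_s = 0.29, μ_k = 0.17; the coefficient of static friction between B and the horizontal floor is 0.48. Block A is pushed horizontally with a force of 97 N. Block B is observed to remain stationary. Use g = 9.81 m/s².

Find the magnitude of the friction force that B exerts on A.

f ≈ 97 N

Between the blocks, N₁ = m_A g = 804.4 N.
Maximum static friction on A from B: μ_s N₁ = 0.29×804.4 = 233.3 N.
Since P = 97 N ≤ 233.3 N, A does not slip on B; friction on A equals P = 97 N.
By Newton's third law B feels 97 N forward from A. With B stationary, the floor's static friction on B balances it: f₂ = 97 N (well within μ_s(m_A+m_B)g = 786.4 N).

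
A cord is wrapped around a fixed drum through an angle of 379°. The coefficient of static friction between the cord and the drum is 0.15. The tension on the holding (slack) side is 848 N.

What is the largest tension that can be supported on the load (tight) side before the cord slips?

At impending slip the capstan equation gives T₂/T₁ = e^{μβ} with β in radians.
β = 379° × π/180 = 6.615 rad.
e^{μβ} = e^{0.15×6.615} = 2.697.
T₂ = T₁ · e^{μβ} = 848 × 2.697 = 2290 N.

T_max ≈ 2290 N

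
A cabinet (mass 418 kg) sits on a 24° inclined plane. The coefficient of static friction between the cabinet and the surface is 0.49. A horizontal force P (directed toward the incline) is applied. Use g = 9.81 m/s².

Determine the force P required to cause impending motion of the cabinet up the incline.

At impending motion up the slope, friction acts down-slope at its limit: f = μ_s N.
Perpendicular to the incline: N = m g cos θ + P sin θ.
Along the incline: P cos θ = m g sin θ + μ_s N = m g sin θ + μ_s (m g cos θ + P sin θ).
Solving, P (cos θ − μ_s sin θ) = m g (sin θ + μ_s cos θ), so P = 418×9.81×(sin 24° + 0.49 cos 24°)/(cos 24° − 0.49 sin 24°) = 4100×0.8544/0.7142 = 4910 N.

P ≈ 4910 N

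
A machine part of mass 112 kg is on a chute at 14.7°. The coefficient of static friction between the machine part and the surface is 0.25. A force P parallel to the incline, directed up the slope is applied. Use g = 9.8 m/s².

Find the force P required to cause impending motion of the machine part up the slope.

P ≈ 544 N

At impending motion up the slope, friction acts down-slope at its limit: f = μ_s N.
P is parallel to the surface, so N = m g cos θ = 1060 N.
Along the incline: P = m g sin θ + μ_s N = 279 + 0.25×1060 = 544 N.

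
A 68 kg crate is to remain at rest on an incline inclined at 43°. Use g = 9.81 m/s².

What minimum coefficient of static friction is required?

At the slip threshold m g sin θ = μ_s m g cos θ, so μ_s,min = tan θ.
μ_s,min = tan 43° = 0.933.

μ_s,min ≈ 0.933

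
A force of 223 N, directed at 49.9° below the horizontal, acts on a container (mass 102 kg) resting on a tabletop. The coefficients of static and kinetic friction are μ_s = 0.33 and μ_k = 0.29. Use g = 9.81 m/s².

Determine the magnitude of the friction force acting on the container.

f ≈ 144 N

Vertical equilibrium gives N = m g + P sin α = 1171 N.
For equilibrium, f = P cos α = 223×cos 49.9° = 143.6 N.
The static-friction limit is μ_s N = 386.5 N.
143.6 ≤ 386.5 N → static; friction equals the required 144 N.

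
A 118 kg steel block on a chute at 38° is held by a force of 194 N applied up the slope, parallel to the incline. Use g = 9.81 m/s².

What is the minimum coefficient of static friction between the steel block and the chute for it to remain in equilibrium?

μ_s,min ≈ 0.569

N = m g cos θ = 912.2 N.
Friction must make up the shortfall along the incline: f = m g sin θ − P = 712.7 − 194 = 518.7 N.
At the threshold f = μ_s N, so μ_s,min = 518.7/912.2 = 0.569.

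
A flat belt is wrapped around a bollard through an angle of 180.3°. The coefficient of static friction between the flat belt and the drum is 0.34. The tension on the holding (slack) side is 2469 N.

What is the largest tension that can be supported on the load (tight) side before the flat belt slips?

T_max ≈ 7200 N

At impending slip the capstan equation gives T₂/T₁ = e^{μβ} with β in radians.
β = 180.3° × π/180 = 3.147 rad.
e^{μβ} = e^{0.34×3.147} = 2.915.
T₂ = T₁ · e^{μβ} = 2469 × 2.915 = 7200 N.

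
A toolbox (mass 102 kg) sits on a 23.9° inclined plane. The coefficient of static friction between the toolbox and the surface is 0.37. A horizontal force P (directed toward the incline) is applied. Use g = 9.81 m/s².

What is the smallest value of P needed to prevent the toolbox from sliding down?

The toolbox tends to slide down (tan θ > μ_s), so at the point of impending slip friction acts up-slope at its limit: f = μ_s N.
Perpendicular to the incline: N = m g cos θ + P sin θ.
Along the incline: P cos θ + μ_s N = m g sin θ, i.e. P cos θ + μ_s (m g cos θ + P sin θ) = m g sin θ.
Solving, P (cos θ + μ_s sin θ) = m g (sin θ − μ_s cos θ), so P = 1000×0.06687/1.064 = 62.9 N.

P_min ≈ 62.9 N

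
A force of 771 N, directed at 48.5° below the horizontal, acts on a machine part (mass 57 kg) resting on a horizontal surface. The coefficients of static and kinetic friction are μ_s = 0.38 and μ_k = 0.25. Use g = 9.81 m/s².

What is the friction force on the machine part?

Vertical equilibrium gives N = m g + P sin α = 1137 N.
For equilibrium, f = P cos α = 771×cos 48.5° = 510.9 N.
μ_s N = 0.38 × 1137 = 431.9 N.
510.9 > 431.9 N → the machine part slides; f = μ_k N = 0.25×1137 = 284 N.

f ≈ 284 N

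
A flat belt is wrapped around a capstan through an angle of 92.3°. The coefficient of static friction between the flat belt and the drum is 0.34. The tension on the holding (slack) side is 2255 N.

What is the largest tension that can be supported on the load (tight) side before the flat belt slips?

At impending slip the capstan equation gives T₂/T₁ = e^{μβ} with β in radians.
β = 92.3° × π/180 = 1.611 rad.
e^{μβ} = e^{0.34×1.611} = 1.729.
T₂ = T₁ · e^{μβ} = 2255 × 1.729 = 3900 N.

T_max ≈ 3900 N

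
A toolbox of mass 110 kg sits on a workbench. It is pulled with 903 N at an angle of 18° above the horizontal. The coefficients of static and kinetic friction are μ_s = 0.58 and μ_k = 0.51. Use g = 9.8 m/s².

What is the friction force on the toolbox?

f ≈ 407 N

Vertical equilibrium gives N = m g − P sin α = 799 N.
For equilibrium, f = P cos α = 903×cos 18° = 858.8 N.
The static-friction limit is μ_s N = 463.4 N.
The required friction exceeds μ_s N, so the toolbox moves and f = μ_k N = 407 N.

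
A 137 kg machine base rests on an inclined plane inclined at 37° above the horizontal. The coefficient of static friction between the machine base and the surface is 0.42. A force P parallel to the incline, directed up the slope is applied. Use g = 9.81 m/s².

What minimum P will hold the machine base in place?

The machine base tends to slide down (tan θ > μ_s), so at the point of impending slip friction acts up-slope at its limit: f = μ_s N.
P is parallel to the surface, so N = m g cos θ = 1070 N.
Along the incline: P + μ_s N = m g sin θ, so P = 809 − 0.42×1070 = 358 N.

P_min ≈ 358 N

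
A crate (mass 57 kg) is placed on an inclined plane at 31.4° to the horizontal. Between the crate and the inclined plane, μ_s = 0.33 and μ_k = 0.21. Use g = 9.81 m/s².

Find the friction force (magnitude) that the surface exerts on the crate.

Perpendicular to the surface, N = m g cos θ = 57·9.81·cos 31.4° = 477.3 N.
For equilibrium along the incline, friction must balance the weight component: f = m g sin θ = 291.3 N up the slope.
Maximum static friction available: μ_s N = 0.33 × 477.3 = 157.5 N.
Since |291.3| > 157.5 N, static friction cannot hold it; the crate slides down the incline and kinetic friction applies: f = μ_k N = 0.21 × 477.3 = 100 N.

f ≈ 100 N (up the incline)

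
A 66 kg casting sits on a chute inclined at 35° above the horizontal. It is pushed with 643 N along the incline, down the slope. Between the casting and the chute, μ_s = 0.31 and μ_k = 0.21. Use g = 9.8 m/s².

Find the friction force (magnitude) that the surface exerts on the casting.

f ≈ 111 N (up the incline)

Normal force: N = m g cos θ = 66 × 9.8 × cos 35° = 529.8 N.
Parallel to the incline, ΣF = 0 gives f = m g sin θ + P = 371 + 643 = 1014 N (up-slope positive).
Static friction can supply at most μ_s N = 164.2 N.
Since |1014| > 164.2 N, static friction cannot hold it; the casting slides down the incline and kinetic friction applies: f = μ_k N = 0.21 × 529.8 = 111 N.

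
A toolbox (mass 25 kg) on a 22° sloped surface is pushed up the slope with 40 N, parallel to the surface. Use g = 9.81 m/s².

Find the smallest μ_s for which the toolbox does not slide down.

N = m g cos θ = 227.4 N.
Friction must make up the shortfall along the incline: f = m g sin θ − P = 91.87 − 40 = 51.87 N.
At the threshold f = μ_s N, so μ_s,min = 51.87/227.4 = 0.228.

μ_s,min ≈ 0.228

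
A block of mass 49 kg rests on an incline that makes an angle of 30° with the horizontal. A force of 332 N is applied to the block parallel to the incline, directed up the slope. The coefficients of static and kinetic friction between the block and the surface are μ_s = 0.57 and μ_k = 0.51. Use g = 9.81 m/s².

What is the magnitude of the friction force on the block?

Normal force: N = m g cos θ = 49 × 9.81 × cos 30° = 416.3 N.
The friction needed for equilibrium is m g sin θ − P = 240.3 − 332 = -91.66 N, measured positive up-slope.
The static-friction ceiling is μ_s N = 0.57 × 416.3 = 237.3 N.
Since |-91.66| ≤ 237.3 N, the block remains in static equilibrium and friction takes exactly the required value.

f ≈ 91.7 N (down the incline)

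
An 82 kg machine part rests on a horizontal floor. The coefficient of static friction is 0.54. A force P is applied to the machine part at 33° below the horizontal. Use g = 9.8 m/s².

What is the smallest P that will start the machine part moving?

N = m g + P sin α (the push presses the machine part into the horizontal floor).
At impending slip, P cos α = μ_s N = μ_s (m g + P sin α).
Solving: P (cos α − μ_s sin α) = μ_s m g → P = 0.54×804/(cos 33° − 0.54 sin 33°) = 434/0.5446 = 797 N.

P ≈ 797 N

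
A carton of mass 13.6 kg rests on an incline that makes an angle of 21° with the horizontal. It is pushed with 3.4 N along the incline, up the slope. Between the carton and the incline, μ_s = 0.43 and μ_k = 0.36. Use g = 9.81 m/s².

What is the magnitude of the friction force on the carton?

f ≈ 44.4 N (up the incline)

Perpendicular to the surface, N = m g cos θ = 13.6·9.81·cos 21° = 124.6 N.
Parallel to the incline, ΣF = 0 gives f = m g sin θ − P = 47.81 − 3.4 = 44.41 N (up-slope positive).
The static-friction ceiling is μ_s N = 0.43 × 124.6 = 53.56 N.
Since |44.41| ≤ 53.56 N, static friction is sufficient; f equals the required value, not μ_s N.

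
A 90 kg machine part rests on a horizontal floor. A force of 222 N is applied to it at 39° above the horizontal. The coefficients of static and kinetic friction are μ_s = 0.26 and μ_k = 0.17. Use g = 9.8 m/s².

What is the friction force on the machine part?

f ≈ 173 N

Vertical equilibrium gives N = m g − P sin α = 742.3 N.
The horizontal driving force is P cos α = 172.5 N, so equilibrium needs friction f = 172.5 N.
μ_s N = 0.26 × 742.3 = 193 N.
172.5 ≤ 193 N → static; friction equals the required 173 N.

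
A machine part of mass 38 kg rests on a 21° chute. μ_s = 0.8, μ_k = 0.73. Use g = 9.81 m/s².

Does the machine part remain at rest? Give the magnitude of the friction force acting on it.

N = m g cos θ = 348 N.
Down-slope weight component: m g sin θ = 134 N.
μ_s N = 278 N.
134 ≤ 278 N, so it stays put; friction = 134 N.

f ≈ 134 N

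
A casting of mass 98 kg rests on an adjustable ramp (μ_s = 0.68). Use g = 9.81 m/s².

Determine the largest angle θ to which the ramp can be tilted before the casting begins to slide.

At the slip threshold, m g sin θ = μ_s · m g cos θ, so tan θ = μ_s.
θ_max = arctan(0.68) = 34.2°.

θ_max ≈ 34.2°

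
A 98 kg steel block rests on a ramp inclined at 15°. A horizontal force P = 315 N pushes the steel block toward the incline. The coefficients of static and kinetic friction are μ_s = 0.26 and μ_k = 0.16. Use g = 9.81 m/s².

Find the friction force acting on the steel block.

f ≈ 55.4 N (down the incline)

Normal direction: N = m g cos θ + P sin θ = 1010 N.
Along the incline, the net driving force (taking up-slope positive) is P cos θ − m g sin θ = 304.3 − 248.8 = 55.44 N, so equilibrium requires friction f = -55.44 N (down-slope).
The limit of static friction is μ_s N = 262.6 N.
Since 55.44 N is within the 262.6 N limit, the steel block stays put and friction is exactly 55.4 N.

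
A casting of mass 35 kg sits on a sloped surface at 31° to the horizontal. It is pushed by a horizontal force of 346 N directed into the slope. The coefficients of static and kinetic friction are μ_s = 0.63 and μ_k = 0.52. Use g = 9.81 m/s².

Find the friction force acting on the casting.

f ≈ 120 N (down the incline)

Resolve perpendicular to the incline: N = m g cos θ + P sin θ = 35×9.81×cos 31° + 346×sin 31° = 472.5 N.
Along the incline, the net driving force (taking up-slope positive) is P cos θ − m g sin θ = 296.6 − 176.8 = 119.7 N, so equilibrium requires friction f = -119.7 N (down-slope).
The limit of static friction is μ_s N = 297.7 N.
Since 119.7 N is within the 297.7 N limit, the casting stays put and friction is exactly 120 N.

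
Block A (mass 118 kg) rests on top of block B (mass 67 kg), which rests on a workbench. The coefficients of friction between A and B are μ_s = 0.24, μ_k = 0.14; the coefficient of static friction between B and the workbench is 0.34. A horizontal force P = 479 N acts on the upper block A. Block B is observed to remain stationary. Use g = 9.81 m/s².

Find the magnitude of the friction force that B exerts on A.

f ≈ 162 N

The normal force B exerts on A is simply A's weight, N₁ = 1158 N.
Maximum static friction on A from B: μ_s N₁ = 0.24×1158 = 277.8 N.
P = 479 N exceeds that limit, so A slips over B and the interface friction becomes kinetic: f₁ = μ_k N₁ = 0.14×1158 = 162 N.
B experiences an equal 162 N forward from A (third law). B is in equilibrium, so the floor supplies f₂ = 162 N of static friction (limit μ_s(m_A+m_B)g = 617 N, not exceeded).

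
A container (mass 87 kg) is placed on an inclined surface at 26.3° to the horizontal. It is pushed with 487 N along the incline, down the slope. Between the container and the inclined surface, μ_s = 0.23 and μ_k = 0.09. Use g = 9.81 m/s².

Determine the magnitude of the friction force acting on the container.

f ≈ 68.9 N (up the incline)

Perpendicular to the surface, N = m g cos θ = 87·9.81·cos 26.3° = 765.1 N.
For equilibrium along the incline the friction force must supply f = m g sin θ + P = 378.1 + 487 = 865.1 N (positive meaning up-slope).
The static-friction ceiling is μ_s N = 0.23 × 765.1 = 176 N.
Since |865.1| > 176 N, static friction cannot hold it; the container slides down the incline and kinetic friction applies: f = μ_k N = 0.09 × 765.1 = 68.9 N.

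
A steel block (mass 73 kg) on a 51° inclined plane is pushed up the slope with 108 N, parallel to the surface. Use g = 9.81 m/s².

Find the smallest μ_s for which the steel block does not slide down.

N = m g cos θ = 450.7 N.
Friction must make up the shortfall along the incline: f = m g sin θ − P = 556.5 − 108 = 448.5 N.
At the threshold f = μ_s N, so μ_s,min = 448.5/450.7 = 0.995.

μ_s,min ≈ 0.995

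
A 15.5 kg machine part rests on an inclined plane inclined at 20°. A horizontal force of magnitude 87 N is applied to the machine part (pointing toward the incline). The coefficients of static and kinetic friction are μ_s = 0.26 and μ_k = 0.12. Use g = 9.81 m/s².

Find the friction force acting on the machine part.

The horizontal push has a component P sin θ into the surface, so N = m g cos θ + P sin θ = 142.9 + 29.76 = 172.6 N.
Along the incline, the net driving force (taking up-slope positive) is P cos θ − m g sin θ = 81.75 − 52.01 = 29.75 N, so equilibrium requires friction f = -29.75 N (down-slope).
The limit of static friction is μ_s N = 44.89 N.
Since 29.75 N is within the 44.89 N limit, the machine part stays put and friction is exactly 29.7 N.

f ≈ 29.7 N (down the incline)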